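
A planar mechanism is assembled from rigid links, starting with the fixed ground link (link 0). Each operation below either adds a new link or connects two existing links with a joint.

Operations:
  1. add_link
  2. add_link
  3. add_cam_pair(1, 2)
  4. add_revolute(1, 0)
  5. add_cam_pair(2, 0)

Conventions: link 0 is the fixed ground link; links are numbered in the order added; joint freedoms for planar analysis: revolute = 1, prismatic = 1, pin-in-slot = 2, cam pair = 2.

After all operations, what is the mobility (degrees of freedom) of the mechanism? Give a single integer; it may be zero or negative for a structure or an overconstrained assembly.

ground; <1,0,0>
#1 <2,0,0>
#2 <3,0,0>
C:1↔2 J2 <3,0,1>
R:1↔0 J1 <3,1,1>
C:2↔0 J2 <3,1,2>
3×2 − 2×1 − 1×2 = 2

M = 2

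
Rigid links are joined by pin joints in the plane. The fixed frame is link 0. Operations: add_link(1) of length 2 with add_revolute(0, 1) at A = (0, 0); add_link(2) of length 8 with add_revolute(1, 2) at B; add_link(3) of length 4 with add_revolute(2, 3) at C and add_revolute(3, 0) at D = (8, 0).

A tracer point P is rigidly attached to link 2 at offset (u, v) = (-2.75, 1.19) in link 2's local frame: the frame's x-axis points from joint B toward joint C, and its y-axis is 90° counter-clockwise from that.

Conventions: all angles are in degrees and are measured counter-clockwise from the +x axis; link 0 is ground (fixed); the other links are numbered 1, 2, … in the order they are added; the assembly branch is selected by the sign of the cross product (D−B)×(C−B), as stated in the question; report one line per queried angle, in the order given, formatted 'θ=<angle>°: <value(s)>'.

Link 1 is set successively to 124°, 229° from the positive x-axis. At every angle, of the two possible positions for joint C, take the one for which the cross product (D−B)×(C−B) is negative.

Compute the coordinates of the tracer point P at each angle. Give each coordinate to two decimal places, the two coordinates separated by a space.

A=(0,0), D=(8.00,0)
θ=124°: B = A + 2.00·(cos124°, sin124°) = (-1.1184, 1.6581)
θ=124°: |BD| = 9.2679
θ=124°: circle(B,8.00) ∩ circle(D,4.00): a=7.2235, h=3.4381
θ=124°:   candidates: C₊=(6.6037,3.7484) cross=31.864; C₋=(5.3735,-3.0169) cross=-31.864
θ=124°:   branch - wants cross < 0 → take C=(5.3735,-3.0169) (cross=-31.864)
θ=124°: ex = (C−B)/|BC| = (0.8115,-0.5844); ey = (0.5844,0.8115)
θ=124°: P = B + -2.75·ex + 1.19·ey = (-2.6546,4.2308)
θ=229°: B = A + 2.00·(cos229°, sin229°) = (-1.3121, -1.5094)
θ=229°: |BD| = 9.4337
θ=229°: circle(B,8.00) ∩ circle(D,4.00): a=7.2609, h=3.3584
θ=229°:   candidates: C₊=(5.3179,2.9675) cross=31.682; C₋=(6.3926,-3.6628) cross=-31.682
θ=229°:   branch - wants cross < 0 → take C=(6.3926,-3.6628) (cross=-31.682)
θ=229°: ex = (C−B)/|BC| = (0.9631,-0.2692); ey = (0.2692,0.9631)
θ=229°: P = B + -2.75·ex + 1.19·ey = (-3.6403,0.3769)

θ=124°: -2.65 4.23
θ=229°: -3.64 0.38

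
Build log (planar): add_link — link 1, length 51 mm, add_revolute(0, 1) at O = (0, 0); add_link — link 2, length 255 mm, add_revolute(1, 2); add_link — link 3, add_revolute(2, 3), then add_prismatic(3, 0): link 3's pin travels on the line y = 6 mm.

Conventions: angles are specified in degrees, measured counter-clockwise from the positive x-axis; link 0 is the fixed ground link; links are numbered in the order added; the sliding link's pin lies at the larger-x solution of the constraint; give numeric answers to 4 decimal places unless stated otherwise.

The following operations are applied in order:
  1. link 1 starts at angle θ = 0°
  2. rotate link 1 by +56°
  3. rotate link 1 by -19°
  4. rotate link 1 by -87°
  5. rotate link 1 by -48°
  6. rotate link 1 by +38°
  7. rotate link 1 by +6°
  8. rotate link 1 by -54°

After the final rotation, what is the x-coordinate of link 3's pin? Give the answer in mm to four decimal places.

geometry: r = 51 mm, L = 255 mm, e = 6 mm; θ starts at 0°
rotate link 1 by +56°: θ ← 0° +56° = 56°
rotate link 1 by -19°: θ ← 56° -19° = 37°
rotate link 1 by -87°: θ ← 37° -87° = -50°
rotate link 1 by -48°: θ ← -50° -48° = -98°
rotate link 1 by +38°: θ ← -98° +38° = -60°
rotate link 1 by +6°: θ ← -60° +6° = -54°
rotate link 1 by -54°: θ ← -54° -54° = -108°
crank pin P = (r cos θ, r sin θ) = (-15.759867, -48.503882)
h = r sin θ − e = -48.503882 − 6 = -54.503882
x = r cos θ + √(L² − h²) = -15.759867 + 249.107059 = 233.347192

233.3472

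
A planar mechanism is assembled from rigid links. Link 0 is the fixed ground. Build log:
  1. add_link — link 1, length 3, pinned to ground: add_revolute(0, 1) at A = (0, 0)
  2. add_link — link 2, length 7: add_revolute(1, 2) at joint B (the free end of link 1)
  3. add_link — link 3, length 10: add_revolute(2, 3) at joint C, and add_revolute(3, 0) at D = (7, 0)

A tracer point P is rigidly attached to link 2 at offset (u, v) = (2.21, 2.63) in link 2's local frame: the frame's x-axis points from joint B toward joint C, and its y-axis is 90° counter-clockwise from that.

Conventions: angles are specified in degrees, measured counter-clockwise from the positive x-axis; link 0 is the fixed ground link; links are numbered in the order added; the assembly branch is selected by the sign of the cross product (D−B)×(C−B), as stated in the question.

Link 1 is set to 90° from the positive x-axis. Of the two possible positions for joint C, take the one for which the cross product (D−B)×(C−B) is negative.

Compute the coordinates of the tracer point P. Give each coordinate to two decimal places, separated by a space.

A=(0,0), D=(7.00,0)
B = A + 3.00·(cos90°, sin90°) = (0.0000, 3.0000)
|BD| = 7.6158
circle(B,7.00) ∩ circle(D,10.00): a=0.4596, h=6.9849
  candidates: C₊=(3.1739,9.2391) cross=53.195; C₋=(-2.3291,-3.6012) cross=-53.195
  branch - wants cross < 0 → take C=(-2.3291,-3.6012) (cross=-53.195)
ex = (C−B)/|BC| = (-0.3327,-0.9430); ey = (0.9430,-0.3327)
P = B + 2.21·ex + 2.63·ey = (1.7448,0.0409)

1.74 0.04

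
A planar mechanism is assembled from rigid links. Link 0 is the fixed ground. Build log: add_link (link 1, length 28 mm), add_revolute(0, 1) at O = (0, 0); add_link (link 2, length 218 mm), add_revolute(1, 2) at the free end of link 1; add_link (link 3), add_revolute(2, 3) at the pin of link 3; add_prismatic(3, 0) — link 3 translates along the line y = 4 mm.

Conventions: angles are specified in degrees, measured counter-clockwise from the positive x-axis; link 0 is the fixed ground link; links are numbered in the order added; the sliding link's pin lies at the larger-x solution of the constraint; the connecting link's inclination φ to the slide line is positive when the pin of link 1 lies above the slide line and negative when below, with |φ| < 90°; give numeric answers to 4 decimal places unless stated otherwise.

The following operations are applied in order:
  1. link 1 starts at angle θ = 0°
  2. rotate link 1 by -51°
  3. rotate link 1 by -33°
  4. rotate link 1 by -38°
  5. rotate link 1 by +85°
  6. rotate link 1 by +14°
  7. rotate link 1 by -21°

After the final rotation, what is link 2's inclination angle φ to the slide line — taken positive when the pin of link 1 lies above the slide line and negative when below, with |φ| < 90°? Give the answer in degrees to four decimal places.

geometry: r = 28 mm, L = 218 mm, e = 4 mm; θ starts at 0°
rotate link 1 by -51°: θ ← 0° -51° = -51°
rotate link 1 by -33°: θ ← -51° -33° = -84°
rotate link 1 by -38°: θ ← -84° -38° = -122°
rotate link 1 by +85°: θ ← -122° +85° = -37°
rotate link 1 by +14°: θ ← -37° +14° = -23°
rotate link 1 by -21°: θ ← -23° -21° = -44°
h = r sin θ − e = -19.450434 − 4 = -23.450434
sin φ = h / L = -23.450434 / 218 = -0.10757080
φ = arcsin(-0.10757080) = -6.175302°

-6.1753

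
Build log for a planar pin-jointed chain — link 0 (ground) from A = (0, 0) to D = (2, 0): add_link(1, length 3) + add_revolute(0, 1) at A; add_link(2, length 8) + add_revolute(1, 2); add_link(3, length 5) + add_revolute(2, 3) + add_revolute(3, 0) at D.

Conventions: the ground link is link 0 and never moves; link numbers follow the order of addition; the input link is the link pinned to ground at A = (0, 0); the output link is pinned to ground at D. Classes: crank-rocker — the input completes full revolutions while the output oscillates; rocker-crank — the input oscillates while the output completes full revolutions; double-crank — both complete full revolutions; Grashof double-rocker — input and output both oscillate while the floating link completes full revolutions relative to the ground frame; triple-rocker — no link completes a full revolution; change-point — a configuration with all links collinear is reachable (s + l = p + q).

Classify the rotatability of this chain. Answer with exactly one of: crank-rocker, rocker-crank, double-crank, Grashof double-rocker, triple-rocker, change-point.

lengths: ground=2, input=3, coupler=8, output=5
sorted: s=2 (shortest), l=8 (longest), p+q=8
s + l = 10 vs p + q = 8
s + l > p + q → non-Grashof → no link fully rotates → triple-rocker

triple-rocker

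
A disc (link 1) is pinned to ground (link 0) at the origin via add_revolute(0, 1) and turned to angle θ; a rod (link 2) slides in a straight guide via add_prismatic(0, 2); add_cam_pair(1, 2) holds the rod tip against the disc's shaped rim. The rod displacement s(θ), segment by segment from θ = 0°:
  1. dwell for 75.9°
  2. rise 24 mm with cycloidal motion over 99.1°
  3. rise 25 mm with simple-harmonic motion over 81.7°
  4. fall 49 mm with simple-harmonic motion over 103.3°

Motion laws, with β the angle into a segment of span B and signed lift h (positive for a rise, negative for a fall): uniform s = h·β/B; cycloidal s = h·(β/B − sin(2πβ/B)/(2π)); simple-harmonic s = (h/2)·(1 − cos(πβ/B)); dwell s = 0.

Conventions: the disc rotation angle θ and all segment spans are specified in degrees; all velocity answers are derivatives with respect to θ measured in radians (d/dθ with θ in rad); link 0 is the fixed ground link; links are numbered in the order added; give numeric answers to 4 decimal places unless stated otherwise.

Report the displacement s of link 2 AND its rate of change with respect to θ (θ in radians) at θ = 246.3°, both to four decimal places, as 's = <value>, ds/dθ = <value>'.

segment 1 (0° to 75.9°, dwell): s unchanged at 0.0000
segment 2 (75.9° to 175°, cycloidal, h = 24) is passed completely: s = 0.0000 + (24) = 24.0000
θ = 246.3° falls in segment 3 (175° to 256.7°, simple-harmonic, h = 25): β = 246.3 − 175 = 71.3°, B = 81.7°; Δs = 25/2·(1 − cos(π·0.8727)) = 24.0137; s = 24.0000 + 24.0137 = 48.0137
velocity in seg [175°–256.7°] (simple-harmonic), θ in radians: β = 71.3° = 1.2444 rad, B = 81.7° = 1.4259 rad; ds/dθ = (πh/(2B)) sin(πβ/B) = (π·25/(2·1.4259)) sin(π·0.8727) = 10.722186 mm/rad

s = 48.0137, ds/dθ = 10.7222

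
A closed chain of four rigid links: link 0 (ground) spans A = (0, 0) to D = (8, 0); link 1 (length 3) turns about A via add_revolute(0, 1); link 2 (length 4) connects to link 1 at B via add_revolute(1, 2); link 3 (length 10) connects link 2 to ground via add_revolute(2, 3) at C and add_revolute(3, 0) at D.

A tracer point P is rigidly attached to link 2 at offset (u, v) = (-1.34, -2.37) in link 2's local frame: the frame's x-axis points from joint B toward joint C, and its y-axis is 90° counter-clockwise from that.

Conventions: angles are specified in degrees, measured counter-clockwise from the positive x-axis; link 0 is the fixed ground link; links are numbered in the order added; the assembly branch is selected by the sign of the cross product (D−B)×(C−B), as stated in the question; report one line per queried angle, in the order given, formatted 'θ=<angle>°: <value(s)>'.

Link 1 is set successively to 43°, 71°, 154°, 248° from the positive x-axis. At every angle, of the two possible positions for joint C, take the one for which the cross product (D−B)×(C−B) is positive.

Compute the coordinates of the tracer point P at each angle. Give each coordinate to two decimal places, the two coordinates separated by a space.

A=(0,0), D=(8.00,0)
θ=43°: B = A + 3.00·(cos43°, sin43°) = (2.1941, 2.0460)
θ=43°: |BD| = 6.1559
θ=43°: circle(B,4.00) ∩ circle(D,10.00): a=-3.7448, h=1.4059
θ=43°:   candidates: C₊=(-0.8706,4.6166) cross=8.655; C₋=(-1.8051,1.9646) cross=-8.655
θ=43°:   branch + wants cross > 0 → take C=(-0.8706,4.6166) (cross=8.655)
θ=43°: ex = (C−B)/|BC| = (-0.7662,0.6427); ey = (-0.6427,-0.7662)
θ=43°: P = B + -1.34·ex + -2.37·ey = (4.7438,3.0006)
θ=71°: B = A + 3.00·(cos71°, sin71°) = (0.9767, 2.8366)
θ=71°: |BD| = 7.5745
θ=71°: circle(B,4.00) ∩ circle(D,10.00): a=-1.7577, h=3.5931
θ=71°:   candidates: C₊=(0.6925,6.8264) cross=27.216; C₋=(-1.9987,0.1631) cross=-27.216
θ=71°:   branch + wants cross > 0 → take C=(0.6925,6.8264) (cross=27.216)
θ=71°: ex = (C−B)/|BC| = (-0.0711,0.9975); ey = (-0.9975,-0.0711)
θ=71°: P = B + -1.34·ex + -2.37·ey = (3.4359,1.6683)
θ=154°: B = A + 3.00·(cos154°, sin154°) = (-2.6964, 1.3151)
θ=154°: |BD| = 10.7769
θ=154°: circle(B,4.00) ∩ circle(D,10.00): a=1.4912, h=3.7116
θ=154°:   candidates: C₊=(-0.7633,4.8170) cross=40.000; C₋=(-1.6692,-2.5508) cross=-40.000
θ=154°:   branch + wants cross > 0 → take C=(-0.7633,4.8170) (cross=40.000)
θ=154°: ex = (C−B)/|BC| = (0.4833,0.8755); ey = (-0.8755,0.4833)
θ=154°: P = B + -1.34·ex + -2.37·ey = (-1.2691,-1.0033)
θ=248°: B = A + 3.00·(cos248°, sin248°) = (-1.1238, -2.7816)
θ=248°: |BD| = 9.5384
θ=248°: circle(B,4.00) ∩ circle(D,10.00): a=0.3659, h=3.9832
θ=248°:   candidates: C₊=(-1.9354,1.1353) cross=37.994; C₋=(0.3878,-6.4849) cross=-37.994
θ=248°:   branch + wants cross > 0 → take C=(-1.9354,1.1353) (cross=37.994)
θ=248°: ex = (C−B)/|BC| = (-0.2029,0.9792); ey = (-0.9792,-0.2029)
θ=248°: P = B + -1.34·ex + -2.37·ey = (1.4688,-3.6129)

θ=43°: 4.74 3.00
θ=71°: 3.44 1.67
θ=154°: -1.27 -1.00
θ=248°: 1.47 -3.61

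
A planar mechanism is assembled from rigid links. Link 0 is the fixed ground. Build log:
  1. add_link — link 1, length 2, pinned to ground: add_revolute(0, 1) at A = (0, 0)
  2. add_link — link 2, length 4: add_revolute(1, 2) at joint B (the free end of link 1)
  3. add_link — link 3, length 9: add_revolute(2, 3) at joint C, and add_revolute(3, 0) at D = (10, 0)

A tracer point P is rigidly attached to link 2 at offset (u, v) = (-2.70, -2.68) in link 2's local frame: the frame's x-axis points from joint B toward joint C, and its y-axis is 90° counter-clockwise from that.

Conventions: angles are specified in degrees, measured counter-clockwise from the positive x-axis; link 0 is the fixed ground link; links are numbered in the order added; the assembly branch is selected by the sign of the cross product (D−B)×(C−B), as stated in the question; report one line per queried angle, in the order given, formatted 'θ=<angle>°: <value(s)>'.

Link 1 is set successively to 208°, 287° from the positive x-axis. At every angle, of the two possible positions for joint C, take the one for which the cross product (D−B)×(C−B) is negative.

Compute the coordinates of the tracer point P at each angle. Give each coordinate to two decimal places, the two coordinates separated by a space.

A=(0,0), D=(10.00,0)
θ=208°: B = A + 2.00·(cos208°, sin208°) = (-1.7659, -0.9389)
θ=208°: |BD| = 11.8033
θ=208°: circle(B,4.00) ∩ circle(D,9.00): a=3.1482, h=2.4676
θ=208°:   candidates: C₊=(1.1760,1.7713) cross=29.126; C₋=(1.5686,-3.1483) cross=-29.126
θ=208°:   branch - wants cross < 0 → take C=(1.5686,-3.1483) (cross=-29.126)
θ=208°: ex = (C−B)/|BC| = (0.8336,-0.5523); ey = (0.5523,0.8336)
θ=208°: P = B + -2.70·ex + -2.68·ey = (-5.4969,-1.6818)
θ=287°: B = A + 2.00·(cos287°, sin287°) = (0.5847, -1.9126)
θ=287°: |BD| = 9.6076
θ=287°: circle(B,4.00) ∩ circle(D,9.00): a=1.4210, h=3.7391
θ=287°:   candidates: C₊=(1.2330,2.0345) cross=35.923; C₋=(2.7217,-5.2940) cross=-35.923
θ=287°:   branch - wants cross < 0 → take C=(2.7217,-5.2940) (cross=-35.923)
θ=287°: ex = (C−B)/|BC| = (0.5342,-0.8453); ey = (0.8453,0.5342)
θ=287°: P = B + -2.70·ex + -2.68·ey = (-3.1232,-1.0619)

θ=208°: -5.50 -1.68
θ=287°: -3.12 -1.06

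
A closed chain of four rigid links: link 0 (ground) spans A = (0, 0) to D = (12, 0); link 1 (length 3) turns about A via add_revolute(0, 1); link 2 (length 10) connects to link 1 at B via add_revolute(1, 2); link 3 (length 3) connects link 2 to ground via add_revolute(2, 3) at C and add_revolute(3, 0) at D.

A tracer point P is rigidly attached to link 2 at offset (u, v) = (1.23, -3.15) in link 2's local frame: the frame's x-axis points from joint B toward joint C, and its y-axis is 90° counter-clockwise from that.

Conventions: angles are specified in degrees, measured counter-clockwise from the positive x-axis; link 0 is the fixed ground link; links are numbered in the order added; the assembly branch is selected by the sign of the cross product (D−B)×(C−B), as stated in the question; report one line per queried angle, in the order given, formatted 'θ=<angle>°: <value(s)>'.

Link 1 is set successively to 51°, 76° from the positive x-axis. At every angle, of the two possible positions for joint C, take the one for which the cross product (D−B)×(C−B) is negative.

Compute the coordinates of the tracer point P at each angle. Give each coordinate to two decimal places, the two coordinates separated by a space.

A=(0,0), D=(12.00,0)
θ=51°: B = A + 3.00·(cos51°, sin51°) = (1.8880, 2.3314)
θ=51°: |BD| = 10.3773
θ=51°: circle(B,10.00) ∩ circle(D,3.00): a=9.5732, h=2.8902
θ=51°:   candidates: C₊=(11.8658,2.9970) cross=29.993; C₋=(10.5671,-2.6357) cross=-29.993
θ=51°:   branch - wants cross < 0 → take C=(10.5671,-2.6357) (cross=-29.993)
θ=51°: ex = (C−B)/|BC| = (0.8679,-0.4967); ey = (0.4967,0.8679)
θ=51°: P = B + 1.23·ex + -3.15·ey = (1.3909,-1.0135)
θ=76°: B = A + 3.00·(cos76°, sin76°) = (0.7258, 2.9109)
θ=76°: |BD| = 11.6440
θ=76°: circle(B,10.00) ∩ circle(D,3.00): a=9.7296, h=2.3098
θ=76°:   candidates: C₊=(10.7238,2.7150) cross=26.895; C₋=(9.5690,-1.7579) cross=-26.895
θ=76°:   branch - wants cross < 0 → take C=(9.5690,-1.7579) (cross=-26.895)
θ=76°: ex = (C−B)/|BC| = (0.8843,-0.4669); ey = (0.4669,0.8843)
θ=76°: P = B + 1.23·ex + -3.15·ey = (0.3428,-0.4490)

θ=51°: 1.39 -1.01
θ=76°: 0.34 -0.45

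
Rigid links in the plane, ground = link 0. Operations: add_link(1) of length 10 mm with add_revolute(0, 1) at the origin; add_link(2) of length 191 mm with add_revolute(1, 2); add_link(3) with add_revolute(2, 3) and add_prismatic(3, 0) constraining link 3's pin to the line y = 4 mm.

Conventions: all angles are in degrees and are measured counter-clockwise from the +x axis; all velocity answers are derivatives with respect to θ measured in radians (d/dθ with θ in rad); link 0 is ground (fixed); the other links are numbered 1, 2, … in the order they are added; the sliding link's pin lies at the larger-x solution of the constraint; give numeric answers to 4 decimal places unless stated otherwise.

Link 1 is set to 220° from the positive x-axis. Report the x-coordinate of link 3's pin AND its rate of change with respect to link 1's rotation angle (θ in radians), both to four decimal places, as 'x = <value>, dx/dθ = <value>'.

geometry: r = 10 mm, L = 191 mm, e = 4 mm
crank pin P = (r cos θ, r sin θ) = (-7.660444, -6.427876)
h = r sin θ − e = -6.427876 − 4 = -10.427876
x = r cos θ + √(L² − h²) = -7.660444 + 190.715126 = 183.054682
dx/dθ = −r sin θ − h·r cos θ/√(L² − h²) (θ in radians; h = -10.427876) = 6.009020

x = 183.0547, dx/dθ = 6.0090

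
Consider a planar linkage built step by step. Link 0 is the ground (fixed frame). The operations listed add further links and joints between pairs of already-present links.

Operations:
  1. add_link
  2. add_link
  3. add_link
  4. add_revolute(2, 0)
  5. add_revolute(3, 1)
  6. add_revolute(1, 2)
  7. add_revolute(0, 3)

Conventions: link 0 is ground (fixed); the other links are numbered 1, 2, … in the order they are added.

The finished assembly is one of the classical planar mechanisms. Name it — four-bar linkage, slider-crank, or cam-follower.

links: 4 (incl. ground); joints: 4 revolute, 0 prismatic, 0 higher (cam) pair, forming one closed loop
4 links in a single 4R loop → four-bar linkage

four-bar linkage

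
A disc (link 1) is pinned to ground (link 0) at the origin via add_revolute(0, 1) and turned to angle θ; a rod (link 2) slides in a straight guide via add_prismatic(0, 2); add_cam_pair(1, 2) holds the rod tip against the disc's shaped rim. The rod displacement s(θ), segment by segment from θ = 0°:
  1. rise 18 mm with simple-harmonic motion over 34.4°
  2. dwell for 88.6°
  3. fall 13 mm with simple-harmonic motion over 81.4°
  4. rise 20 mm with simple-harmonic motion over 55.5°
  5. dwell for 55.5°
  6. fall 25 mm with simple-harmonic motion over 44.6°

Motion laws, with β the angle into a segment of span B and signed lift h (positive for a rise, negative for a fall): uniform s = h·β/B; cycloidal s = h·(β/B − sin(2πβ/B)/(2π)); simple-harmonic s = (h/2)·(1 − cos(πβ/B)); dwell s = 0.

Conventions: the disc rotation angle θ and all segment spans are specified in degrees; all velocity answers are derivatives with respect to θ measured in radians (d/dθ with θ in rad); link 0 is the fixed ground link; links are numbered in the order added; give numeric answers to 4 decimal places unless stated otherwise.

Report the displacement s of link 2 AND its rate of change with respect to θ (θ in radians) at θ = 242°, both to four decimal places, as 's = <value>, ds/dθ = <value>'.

segment 1 (0° to 34.4°, simple-harmonic, h = 18) is passed completely: s = 0.0000 + (18) = 18.0000
segment 2 (34.4° to 123°, dwell): s unchanged at 18.0000
segment 3 (123° to 204.4°, simple-harmonic, h = -13) is passed completely: s = 18.0000 + (-13) = 5.0000
θ = 242° falls in segment 4 (204.4° to 259.9°, simple-harmonic, h = 20): β = 242 − 204.4 = 37.6°, B = 55.5°; Δs = 20/2·(1 − cos(π·0.6775)) = 15.2912; s = 5.0000 + 15.2912 = 20.2912
velocity in seg [204.4°–259.9°] (simple-harmonic), θ in radians: β = 37.6° = 0.6562 rad, B = 55.5° = 0.9687 rad; ds/dθ = (πh/(2B)) sin(πβ/B) = (π·20/(2·0.9687)) sin(π·0.6775) = 27.520465 mm/rad

s = 20.2912, ds/dθ = 27.5205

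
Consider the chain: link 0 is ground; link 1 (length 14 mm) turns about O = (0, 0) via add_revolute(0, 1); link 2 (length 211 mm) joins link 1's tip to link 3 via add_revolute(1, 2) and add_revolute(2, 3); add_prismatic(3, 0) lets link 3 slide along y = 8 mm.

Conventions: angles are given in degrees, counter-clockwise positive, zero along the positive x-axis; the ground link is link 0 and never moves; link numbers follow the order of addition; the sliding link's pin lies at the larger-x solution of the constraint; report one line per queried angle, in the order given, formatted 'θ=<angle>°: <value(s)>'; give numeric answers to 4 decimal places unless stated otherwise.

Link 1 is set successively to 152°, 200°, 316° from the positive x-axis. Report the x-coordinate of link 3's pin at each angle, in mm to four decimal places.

geometry: r = 14 mm, L = 211 mm, e = 8 mm
θ=152°: crank pin P = (r cos θ, r sin θ) = (-12.361266, 6.572602)
θ=152°: h = r sin θ − e = 6.572602 − 8 = -1.427398
θ=152°: x = r cos θ + √(L² − h²) = -12.361266 + 210.995172 = 198.633906
θ=200°: crank pin P = (r cos θ, r sin θ) = (-13.155697, -4.788282)
θ=200°: h = r sin θ − e = -4.788282 − 8 = -12.788282
θ=200°: x = r cos θ + √(L² − h²) = -13.155697 + 210.612108 = 197.456411
θ=316°: crank pin P = (r cos θ, r sin θ) = (10.070757, -9.725217)
θ=316°: h = r sin θ − e = -9.725217 − 8 = -17.725217
θ=316°: x = r cos θ + √(L² − h²) = 10.070757 + 210.254172 = 220.324929

θ=152°: 198.6339
θ=200°: 197.4564
θ=316°: 220.3249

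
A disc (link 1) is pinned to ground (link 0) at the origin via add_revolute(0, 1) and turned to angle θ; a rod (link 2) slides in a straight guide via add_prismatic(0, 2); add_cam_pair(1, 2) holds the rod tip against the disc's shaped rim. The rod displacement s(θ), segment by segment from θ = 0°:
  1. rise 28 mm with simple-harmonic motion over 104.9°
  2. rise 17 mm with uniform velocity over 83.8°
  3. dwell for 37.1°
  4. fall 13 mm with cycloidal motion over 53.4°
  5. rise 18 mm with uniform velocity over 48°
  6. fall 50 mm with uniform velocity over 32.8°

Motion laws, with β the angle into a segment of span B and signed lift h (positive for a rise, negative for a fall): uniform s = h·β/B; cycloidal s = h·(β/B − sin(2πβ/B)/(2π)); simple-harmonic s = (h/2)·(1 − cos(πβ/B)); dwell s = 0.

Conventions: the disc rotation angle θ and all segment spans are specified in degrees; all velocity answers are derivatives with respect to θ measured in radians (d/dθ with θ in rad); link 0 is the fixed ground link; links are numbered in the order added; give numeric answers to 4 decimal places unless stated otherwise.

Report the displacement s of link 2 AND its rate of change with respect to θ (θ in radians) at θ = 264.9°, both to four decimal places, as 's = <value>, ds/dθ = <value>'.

segment 1 (0° to 104.9°, simple-harmonic, h = 28) is passed completely: s = 0.0000 + (28) = 28.0000
segment 2 (104.9° to 188.7°, uniform, h = 17) is passed completely: s = 28.0000 + (17) = 45.0000
segment 3 (188.7° to 225.8°, dwell): s unchanged at 45.0000
θ = 264.9° falls in segment 4 (225.8° to 279.2°, cycloidal, h = -13): β = 264.9 − 225.8 = 39.1°, B = 53.4°; Δs = -13·(0.7322 − sin(2π·0.7322)/(2π)) = -11.5748; s = 45.0000 − 11.5748 = 33.4252
velocity in seg [225.8°–279.2°] (cycloidal), θ in radians: β = 39.1° = 0.6824 rad, B = 53.4° = 0.9320 rad; ds/dθ = (h/B)(1 − cos(2πβ/B)) = ((-13)/0.9320)(1 − cos(2π·0.7322)) = -15.504313 mm/rad

s = 33.4252, ds/dθ = -15.5043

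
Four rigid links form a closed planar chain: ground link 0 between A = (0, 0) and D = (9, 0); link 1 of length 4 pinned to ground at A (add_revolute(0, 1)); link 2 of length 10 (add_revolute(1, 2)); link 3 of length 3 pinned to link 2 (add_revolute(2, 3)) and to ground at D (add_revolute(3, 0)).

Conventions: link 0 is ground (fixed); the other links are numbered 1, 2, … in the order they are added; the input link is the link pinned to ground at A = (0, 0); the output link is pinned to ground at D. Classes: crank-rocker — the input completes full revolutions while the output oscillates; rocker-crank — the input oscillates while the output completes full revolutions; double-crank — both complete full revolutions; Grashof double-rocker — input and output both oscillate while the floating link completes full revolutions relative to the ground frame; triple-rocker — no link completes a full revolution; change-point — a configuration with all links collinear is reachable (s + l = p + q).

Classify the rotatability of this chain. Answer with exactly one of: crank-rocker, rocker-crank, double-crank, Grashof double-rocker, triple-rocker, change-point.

lengths: ground=9, input=4, coupler=10, output=3
sorted: s=3 (shortest), l=10 (longest), p+q=13
s + l = 13 vs p + q = 13
s + l = p + q → change-point (collinear configuration reachable)

change-point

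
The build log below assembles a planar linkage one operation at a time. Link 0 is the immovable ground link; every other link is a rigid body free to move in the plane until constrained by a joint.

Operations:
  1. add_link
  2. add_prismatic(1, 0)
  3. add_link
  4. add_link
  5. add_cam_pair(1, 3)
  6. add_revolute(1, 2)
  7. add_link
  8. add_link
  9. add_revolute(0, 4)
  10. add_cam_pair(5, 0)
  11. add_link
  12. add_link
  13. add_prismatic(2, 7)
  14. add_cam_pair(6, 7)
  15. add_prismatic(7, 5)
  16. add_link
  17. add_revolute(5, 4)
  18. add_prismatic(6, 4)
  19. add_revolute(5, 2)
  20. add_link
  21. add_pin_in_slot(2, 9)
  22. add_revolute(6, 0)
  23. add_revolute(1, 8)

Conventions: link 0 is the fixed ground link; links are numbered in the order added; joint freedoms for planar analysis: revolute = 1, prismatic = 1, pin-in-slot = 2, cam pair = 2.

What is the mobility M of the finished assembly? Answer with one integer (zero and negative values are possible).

L=1 J1=0 J2=0
add link → L=2 J1=0 J2=0
P@1,0 dof=1 J1 → L=2 J1=1 J2=0
add link → L=3 J1=1 J2=0
add link → L=4 J1=1 J2=0
C@1,3 dof=2 J2 → L=4 J1=1 J2=1
R@1,2 dof=1 J1 → L=4 J1=2 J2=1
add link → L=5 J1=2 J2=1
add link → L=6 J1=2 J2=1
R@0,4 dof=1 J1 → L=6 J1=3 J2=1
C@5,0 dof=2 J2 → L=6 J1=3 J2=2
add link → L=7 J1=3 J2=2
add link → L=8 J1=3 J2=2
P@2,7 dof=1 J1 → L=8 J1=4 J2=2
C@6,7 dof=2 J2 → L=8 J1=4 J2=3
P@7,5 dof=1 J1 → L=8 J1=5 J2=3
add link → L=9 J1=5 J2=3
R@5,4 dof=1 J1 → L=9 J1=6 J2=3
P@6,4 dof=1 J1 → L=9 J1=7 J2=3
R@5,2 dof=1 J1 → L=9 J1=8 J2=3
add link → L=10 J1=8 J2=3
PS@2,9 dof=2 J2 → L=10 J1=8 J2=4
R@6,0 dof=1 J1 → L=10 J1=9 J2=4
R@1,8 dof=1 J1 → L=10 J1=10 J2=4
M=3(L−1)−2J1−J2=3·9−2·10−4=3

M = 3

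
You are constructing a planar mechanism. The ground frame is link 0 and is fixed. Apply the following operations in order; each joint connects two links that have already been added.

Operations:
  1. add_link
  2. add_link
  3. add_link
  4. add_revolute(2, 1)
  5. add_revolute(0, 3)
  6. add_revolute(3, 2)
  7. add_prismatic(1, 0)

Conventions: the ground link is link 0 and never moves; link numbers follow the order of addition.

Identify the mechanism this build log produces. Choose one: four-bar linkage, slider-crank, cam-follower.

links: 4 (incl. ground); joints: 3 revolute, 1 prismatic, 0 higher (cam) pair, forming one closed loop
4 links, 3 revolutes + 1 prismatic in one loop → slider-crank

slider-crank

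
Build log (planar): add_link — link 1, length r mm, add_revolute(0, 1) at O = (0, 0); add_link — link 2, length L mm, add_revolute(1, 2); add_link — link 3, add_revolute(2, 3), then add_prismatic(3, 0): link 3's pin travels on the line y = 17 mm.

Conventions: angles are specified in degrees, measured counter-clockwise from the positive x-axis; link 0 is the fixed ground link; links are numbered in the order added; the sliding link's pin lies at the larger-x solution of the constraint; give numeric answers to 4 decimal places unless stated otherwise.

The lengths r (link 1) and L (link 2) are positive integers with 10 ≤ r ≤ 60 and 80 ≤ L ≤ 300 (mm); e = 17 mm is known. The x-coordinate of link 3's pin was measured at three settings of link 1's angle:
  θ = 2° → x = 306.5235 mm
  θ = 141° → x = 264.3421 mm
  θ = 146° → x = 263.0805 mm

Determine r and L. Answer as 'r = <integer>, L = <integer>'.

constraint per measurement: (x − r cos θ)² + (r sin θ − e)² = L²
subtracting the θ₁ and θ₂ equations cancels the r² and L² terms:
r = (x₁² − x₂²) / (2[(x₁cos θ₁ + e sin θ₁) − (x₂cos θ₂ + e sin θ₂)]) = 24.0000 → r = 24
L² = (x₁ − r cos θ₁)² + (r sin θ₁ − e)² = 80089.0129 → L = 283.0000 → L = 283
check at θ₃=146°: x = 263.0805 (printed 263.0805) ✓

r = 24, L = 283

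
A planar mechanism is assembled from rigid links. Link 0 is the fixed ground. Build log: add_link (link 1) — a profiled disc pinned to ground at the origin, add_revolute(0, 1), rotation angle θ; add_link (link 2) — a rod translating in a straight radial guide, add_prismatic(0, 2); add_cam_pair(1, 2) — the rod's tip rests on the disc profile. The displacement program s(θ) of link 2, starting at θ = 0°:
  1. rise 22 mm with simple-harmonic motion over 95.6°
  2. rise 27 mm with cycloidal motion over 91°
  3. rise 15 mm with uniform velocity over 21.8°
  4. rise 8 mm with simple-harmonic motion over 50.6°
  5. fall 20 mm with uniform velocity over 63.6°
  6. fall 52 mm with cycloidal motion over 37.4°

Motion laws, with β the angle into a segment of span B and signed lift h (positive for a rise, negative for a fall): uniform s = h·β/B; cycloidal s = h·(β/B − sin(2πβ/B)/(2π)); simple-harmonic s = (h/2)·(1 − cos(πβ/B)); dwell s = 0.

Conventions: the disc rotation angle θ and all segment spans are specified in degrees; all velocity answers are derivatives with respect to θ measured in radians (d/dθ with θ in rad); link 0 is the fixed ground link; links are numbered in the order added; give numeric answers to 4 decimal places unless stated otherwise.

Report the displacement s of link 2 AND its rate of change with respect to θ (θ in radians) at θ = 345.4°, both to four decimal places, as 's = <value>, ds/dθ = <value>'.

seg 1 [0°–95.6°] simple-harmonic, h=22: full span → s += 22 → s = 22.0000
seg 2 [95.6°–186.6°] cycloidal, h=27: full span → s += 27 → s = 49.0000
seg 3 [186.6°–208.4°] uniform, h=15: full span → s += 15 → s = 64.0000
seg 4 [208.4°–259°] simple-harmonic, h=8: full span → s += 8 → s = 72.0000
seg 5 [259°–322.6°] uniform, h=-20: full span → s += -20 → s = 52.0000
seg 6 [322.6°–360°] cycloidal, h=-52: θ=345.4° here. β=22.8, B=37.4. -52·(0.6096 − sin(2π·0.6096)/(2π)) = -36.9609 → s = 15.0391
velocity in seg [322.6°–360°] (cycloidal), θ in radians: β = 22.8° = 0.3979 rad, B = 37.4° = 0.6528 rad; ds/dθ = (h/B)(1 − cos(2πβ/B)) = ((-52)/0.6528)(1 − cos(2π·0.6096)) = -141.162917 mm/rad

s = 15.0391, ds/dθ = -141.1629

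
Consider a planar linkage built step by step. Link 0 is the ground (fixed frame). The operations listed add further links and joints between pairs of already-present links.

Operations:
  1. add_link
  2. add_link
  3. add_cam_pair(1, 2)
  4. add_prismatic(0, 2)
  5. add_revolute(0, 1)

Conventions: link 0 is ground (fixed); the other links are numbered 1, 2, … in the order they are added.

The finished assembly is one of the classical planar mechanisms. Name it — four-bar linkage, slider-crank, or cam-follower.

links: 3 (incl. ground); joints: 1 revolute, 1 prismatic, 1 higher (cam) pair, forming one closed loop
3 links, revolute + prismatic + higher pair in one loop → cam-follower

cam-follower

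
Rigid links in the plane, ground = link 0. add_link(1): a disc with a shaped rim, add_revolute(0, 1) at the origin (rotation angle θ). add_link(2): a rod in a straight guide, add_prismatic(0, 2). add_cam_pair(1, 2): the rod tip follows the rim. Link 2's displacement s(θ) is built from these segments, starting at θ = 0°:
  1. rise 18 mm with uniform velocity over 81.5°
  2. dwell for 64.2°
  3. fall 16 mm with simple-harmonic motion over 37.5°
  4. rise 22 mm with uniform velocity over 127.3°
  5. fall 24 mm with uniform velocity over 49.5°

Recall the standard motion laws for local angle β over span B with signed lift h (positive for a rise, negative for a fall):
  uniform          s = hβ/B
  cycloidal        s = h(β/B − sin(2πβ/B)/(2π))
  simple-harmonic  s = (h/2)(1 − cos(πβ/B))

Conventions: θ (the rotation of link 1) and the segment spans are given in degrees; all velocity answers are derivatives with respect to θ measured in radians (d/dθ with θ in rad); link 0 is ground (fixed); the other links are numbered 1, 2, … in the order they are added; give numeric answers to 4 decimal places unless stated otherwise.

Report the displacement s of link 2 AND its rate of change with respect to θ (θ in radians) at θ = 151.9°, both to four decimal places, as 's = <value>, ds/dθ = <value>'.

segment 1 (0° to 81.5°, uniform, h = 18) is passed completely: s = 0.0000 + (18) = 18.0000
segment 2 (81.5° to 145.7°, dwell): s unchanged at 18.0000
θ = 151.9° falls in segment 3 (145.7° to 183.2°, simple-harmonic, h = -16): β = 151.9 − 145.7 = 6.2°, B = 37.5°; Δs = -16/2·(1 − cos(π·0.1653)) = -1.0551; s = 18.0000 − 1.0551 = 16.9449
velocity in seg [145.7°–183.2°] (simple-harmonic), θ in radians: β = 6.2° = 0.1082 rad, B = 37.5° = 0.6545 rad; ds/dθ = (πh/(2B)) sin(πβ/B) = (π·(-16)/(2·0.6545)) sin(π·0.1653) = -19.060532 mm/rad

s = 16.9449, ds/dθ = -19.0605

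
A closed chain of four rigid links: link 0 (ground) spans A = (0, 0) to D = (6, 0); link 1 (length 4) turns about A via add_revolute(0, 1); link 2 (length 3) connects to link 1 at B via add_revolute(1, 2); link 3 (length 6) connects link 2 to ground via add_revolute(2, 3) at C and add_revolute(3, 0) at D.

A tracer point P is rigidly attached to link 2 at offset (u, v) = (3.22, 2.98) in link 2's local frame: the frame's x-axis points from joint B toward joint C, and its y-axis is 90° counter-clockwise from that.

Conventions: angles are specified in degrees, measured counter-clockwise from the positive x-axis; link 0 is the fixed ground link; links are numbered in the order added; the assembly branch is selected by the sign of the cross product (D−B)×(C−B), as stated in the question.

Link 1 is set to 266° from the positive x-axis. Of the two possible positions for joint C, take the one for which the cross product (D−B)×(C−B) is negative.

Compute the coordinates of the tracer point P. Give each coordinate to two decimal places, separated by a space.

A=(0,0), D=(6.00,0)
B = A + 4.00·(cos266°, sin266°) = (-0.2790, -3.9903)
|BD| = 7.4396
circle(B,3.00) ∩ circle(D,6.00): a=1.9052, h=2.3174
  candidates: C₊=(0.0861,-1.0126) cross=17.240; C₋=(2.5719,-4.9242) cross=-17.240
  branch - wants cross < 0 → take C=(2.5719,-4.9242) (cross=-17.240)
ex = (C−B)/|BC| = (0.9503,-0.3113); ey = (0.3113,0.9503)
P = B + 3.22·ex + 2.98·ey = (3.7087,-2.1608)

3.71 -2.16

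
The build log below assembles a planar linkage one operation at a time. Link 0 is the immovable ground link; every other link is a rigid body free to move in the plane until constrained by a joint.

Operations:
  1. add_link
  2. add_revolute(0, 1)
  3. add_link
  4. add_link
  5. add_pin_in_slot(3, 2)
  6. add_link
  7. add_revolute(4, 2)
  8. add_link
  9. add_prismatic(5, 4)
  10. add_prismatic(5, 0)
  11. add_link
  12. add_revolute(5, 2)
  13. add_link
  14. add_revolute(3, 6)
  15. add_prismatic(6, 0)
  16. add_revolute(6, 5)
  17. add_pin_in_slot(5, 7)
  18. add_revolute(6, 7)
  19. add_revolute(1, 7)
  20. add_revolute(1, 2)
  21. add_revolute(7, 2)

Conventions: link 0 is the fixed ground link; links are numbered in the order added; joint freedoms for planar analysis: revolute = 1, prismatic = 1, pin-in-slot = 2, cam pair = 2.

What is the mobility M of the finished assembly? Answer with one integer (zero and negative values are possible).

(L,J1,J2)=(1,0,0); link0 fixed
link1: (2,0,0)
R 0-1 [J1]: (2,1,0)
link2: (3,1,0)
link3: (4,1,0)
PS 3-2 [J2]: (4,1,1)
link4: (5,1,1)
R 4-2 [J1]: (5,2,1)
link5: (6,2,1)
P 5-4 [J1]: (6,3,1)
P 5-0 [J1]: (6,4,1)
link6: (7,4,1)
R 5-2 [J1]: (7,5,1)
link7: (8,5,1)
R 3-6 [J1]: (8,6,1)
P 6-0 [J1]: (8,7,1)
R 6-5 [J1]: (8,8,1)
PS 5-7 [J2]: (8,8,2)
R 6-7 [J1]: (8,9,2)
R 1-7 [J1]: (8,10,2)
R 1-2 [J1]: (8,11,2)
R 7-2 [J1]: (8,12,2)
Grübler: 3·7 − 2·12 − 2 = -5

M = -5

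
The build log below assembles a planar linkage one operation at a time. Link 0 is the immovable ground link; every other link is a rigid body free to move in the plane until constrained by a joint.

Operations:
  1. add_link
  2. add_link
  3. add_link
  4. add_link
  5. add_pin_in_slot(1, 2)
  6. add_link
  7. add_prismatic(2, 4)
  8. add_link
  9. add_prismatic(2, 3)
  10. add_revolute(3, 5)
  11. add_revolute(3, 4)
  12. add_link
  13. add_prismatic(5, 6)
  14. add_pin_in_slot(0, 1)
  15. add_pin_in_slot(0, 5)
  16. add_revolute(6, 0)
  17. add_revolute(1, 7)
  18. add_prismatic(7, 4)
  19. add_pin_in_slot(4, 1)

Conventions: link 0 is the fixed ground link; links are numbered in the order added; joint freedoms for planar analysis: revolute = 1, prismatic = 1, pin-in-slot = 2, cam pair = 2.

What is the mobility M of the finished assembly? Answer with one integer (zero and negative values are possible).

link 0 = ground. State L|J1|J2 = 1|0|0
+link1  2|0|0
+link2  3|0|0
+link3  4|0|0
+link4  5|0|0
PS(1,2) f=2→J2  5|0|1
+link5  6|0|1
P(2,4) f=1→J1  6|1|1
+link6  7|1|1
P(2,3) f=1→J1  7|2|1
R(3,5) f=1→J1  7|3|1
R(3,4) f=1→J1  7|4|1
+link7  8|4|1
P(5,6) f=1→J1  8|5|1
PS(0,1) f=2→J2  8|5|2
PS(0,5) f=2→J2  8|5|3
R(6,0) f=1→J1  8|6|3
R(1,7) f=1→J1  8|7|3
P(7,4) f=1→J1  8|8|3
PS(4,1) f=2→J2  8|8|4
M = 3(8−1)−2·8−4 = 21−16−4 = 1

M = 1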